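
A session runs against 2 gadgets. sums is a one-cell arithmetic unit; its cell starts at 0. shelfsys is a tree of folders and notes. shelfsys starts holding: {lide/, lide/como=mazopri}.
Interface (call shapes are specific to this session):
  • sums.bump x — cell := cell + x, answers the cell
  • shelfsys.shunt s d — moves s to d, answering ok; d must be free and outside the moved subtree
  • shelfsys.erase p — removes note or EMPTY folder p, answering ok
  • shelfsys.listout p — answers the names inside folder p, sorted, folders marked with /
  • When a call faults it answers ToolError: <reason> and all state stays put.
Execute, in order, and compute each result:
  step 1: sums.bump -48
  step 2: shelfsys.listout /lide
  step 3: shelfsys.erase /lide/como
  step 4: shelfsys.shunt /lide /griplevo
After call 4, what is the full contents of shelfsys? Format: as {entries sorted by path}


Answer: {griplevo/}

Derivation:
==> sums.bump(x: -48)
<== -48
==> shelfsys.listout(p: /lide)
<== [como]
==> shelfsys.erase(p: /lide/como)
<== ok
==> shelfsys.shunt(s: /lide, d: /griplevo)
<== ok


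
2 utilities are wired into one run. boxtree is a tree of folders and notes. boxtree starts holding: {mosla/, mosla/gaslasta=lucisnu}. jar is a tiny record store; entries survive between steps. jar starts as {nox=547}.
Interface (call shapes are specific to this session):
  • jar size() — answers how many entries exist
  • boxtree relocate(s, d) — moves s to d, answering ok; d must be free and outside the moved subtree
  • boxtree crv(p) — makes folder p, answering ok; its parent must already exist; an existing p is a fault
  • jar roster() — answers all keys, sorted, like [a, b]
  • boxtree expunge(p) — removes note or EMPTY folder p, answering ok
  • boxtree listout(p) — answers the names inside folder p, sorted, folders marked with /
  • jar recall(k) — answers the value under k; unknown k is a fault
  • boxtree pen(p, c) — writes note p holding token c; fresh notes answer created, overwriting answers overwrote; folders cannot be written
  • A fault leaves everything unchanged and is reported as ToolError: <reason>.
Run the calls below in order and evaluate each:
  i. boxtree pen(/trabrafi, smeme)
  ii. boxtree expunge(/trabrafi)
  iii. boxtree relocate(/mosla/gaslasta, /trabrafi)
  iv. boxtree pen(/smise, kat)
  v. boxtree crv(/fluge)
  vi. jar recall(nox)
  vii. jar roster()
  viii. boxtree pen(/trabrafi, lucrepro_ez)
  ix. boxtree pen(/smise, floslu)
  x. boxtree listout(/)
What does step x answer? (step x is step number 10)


Answer: [fluge/, mosla/, smise, trabrafi]

Derivation:
-- boxtree pen(p: /trabrafi, c: smeme) => created
-- boxtree expunge(p: /trabrafi) => ok
-- boxtree relocate(s: /mosla/gaslasta, d: /trabrafi) => ok
-- boxtree pen(p: /smise, c: kat) => created
-- boxtree crv(p: /fluge) => ok
-- jar recall(k: nox) => 547
-- jar roster() => [nox]
-- boxtree pen(p: /trabrafi, c: lucrepro_ez) => overwrote
-- boxtree pen(p: /smise, c: floslu) => overwrote
-- boxtree listout(p: /) => [fluge/, mosla/, smise, trabrafi]


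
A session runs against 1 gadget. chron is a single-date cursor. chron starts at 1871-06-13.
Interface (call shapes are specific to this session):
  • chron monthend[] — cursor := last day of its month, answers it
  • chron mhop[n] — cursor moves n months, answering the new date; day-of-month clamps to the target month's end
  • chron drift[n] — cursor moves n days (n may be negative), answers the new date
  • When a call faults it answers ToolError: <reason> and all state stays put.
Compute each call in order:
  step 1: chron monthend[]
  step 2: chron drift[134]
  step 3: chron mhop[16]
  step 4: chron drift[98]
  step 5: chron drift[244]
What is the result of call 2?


;; 1. chron monthend() ~> 1871-06-30
;; 2. chron drift(n→134) ~> 1871-11-11
;; 3. chron mhop(n→16) ~> 1873-03-11
;; 4. chron drift(n→98) ~> 1873-06-17
;; 5. chron drift(n→244) ~> 1874-02-16

Answer: 1871-11-11


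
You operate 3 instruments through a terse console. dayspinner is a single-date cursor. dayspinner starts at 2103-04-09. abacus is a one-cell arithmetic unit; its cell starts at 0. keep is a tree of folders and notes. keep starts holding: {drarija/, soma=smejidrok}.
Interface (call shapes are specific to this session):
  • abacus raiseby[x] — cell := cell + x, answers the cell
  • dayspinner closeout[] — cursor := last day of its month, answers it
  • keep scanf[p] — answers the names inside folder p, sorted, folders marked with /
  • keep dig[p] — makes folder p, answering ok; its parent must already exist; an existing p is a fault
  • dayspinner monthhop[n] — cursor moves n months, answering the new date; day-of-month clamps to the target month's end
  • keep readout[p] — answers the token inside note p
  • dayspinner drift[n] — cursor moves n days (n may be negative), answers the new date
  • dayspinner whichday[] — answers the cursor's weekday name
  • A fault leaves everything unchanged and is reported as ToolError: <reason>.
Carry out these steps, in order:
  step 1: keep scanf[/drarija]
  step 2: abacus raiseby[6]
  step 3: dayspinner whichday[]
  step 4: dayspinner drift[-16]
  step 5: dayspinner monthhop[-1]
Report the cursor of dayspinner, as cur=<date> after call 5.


Step: keep scanf[/drarija]
Result: []
Step: abacus raiseby[6]
Result: 6
Step: dayspinner whichday[]
Result: Monday
Step: dayspinner drift[-16]
Result: 2103-03-24
Step: dayspinner monthhop[-1]
Result: 2103-02-24

Answer: cur=2103-02-24


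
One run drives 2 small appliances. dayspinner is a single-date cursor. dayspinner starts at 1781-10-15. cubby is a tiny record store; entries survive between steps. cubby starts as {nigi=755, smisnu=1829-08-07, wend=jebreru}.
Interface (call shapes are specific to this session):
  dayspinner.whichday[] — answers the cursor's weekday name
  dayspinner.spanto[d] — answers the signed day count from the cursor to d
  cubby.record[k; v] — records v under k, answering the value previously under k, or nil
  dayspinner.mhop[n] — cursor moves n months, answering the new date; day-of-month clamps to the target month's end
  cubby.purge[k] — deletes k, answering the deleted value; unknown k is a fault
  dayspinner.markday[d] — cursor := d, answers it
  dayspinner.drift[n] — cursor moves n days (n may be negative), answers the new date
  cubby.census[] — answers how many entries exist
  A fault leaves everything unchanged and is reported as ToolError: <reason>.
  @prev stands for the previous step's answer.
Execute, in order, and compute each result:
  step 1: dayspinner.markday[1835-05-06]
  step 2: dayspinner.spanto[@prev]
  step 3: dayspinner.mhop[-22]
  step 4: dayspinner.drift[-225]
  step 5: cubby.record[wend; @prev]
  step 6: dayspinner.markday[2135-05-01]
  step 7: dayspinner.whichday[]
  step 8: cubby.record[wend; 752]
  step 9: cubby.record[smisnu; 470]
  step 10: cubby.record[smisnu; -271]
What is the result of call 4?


// markday(1835-05-06) -> 1835-05-06
// spanto(@prev) -> 0
// mhop(-22) -> 1833-07-06
// drift(-225) -> 1832-11-23
// record(wend, @prev) -> jebreru
// markday(2135-05-01) -> 2135-05-01
// whichday() -> Sunday
// record(wend, 752) -> 1832-11-23
// record(smisnu, 470) -> 1829-08-07
// record(smisnu, -271) -> 470

Answer: 1832-11-23


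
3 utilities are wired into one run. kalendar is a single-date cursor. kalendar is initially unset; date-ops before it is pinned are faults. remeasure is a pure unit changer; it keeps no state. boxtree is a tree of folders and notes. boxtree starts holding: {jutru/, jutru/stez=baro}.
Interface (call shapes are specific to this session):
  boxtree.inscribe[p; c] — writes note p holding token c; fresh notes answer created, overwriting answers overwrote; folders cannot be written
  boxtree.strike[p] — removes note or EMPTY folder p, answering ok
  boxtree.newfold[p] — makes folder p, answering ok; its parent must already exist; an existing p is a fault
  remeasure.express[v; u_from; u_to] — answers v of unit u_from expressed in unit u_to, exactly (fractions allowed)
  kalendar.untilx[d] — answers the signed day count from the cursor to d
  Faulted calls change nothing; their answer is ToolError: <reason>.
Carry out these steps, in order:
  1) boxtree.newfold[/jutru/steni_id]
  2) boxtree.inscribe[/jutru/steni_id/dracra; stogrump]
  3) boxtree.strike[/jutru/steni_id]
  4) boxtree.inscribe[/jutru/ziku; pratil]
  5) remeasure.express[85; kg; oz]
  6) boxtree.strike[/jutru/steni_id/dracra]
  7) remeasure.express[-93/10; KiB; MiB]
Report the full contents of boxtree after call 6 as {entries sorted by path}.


>>> newfold p='/jutru/steni_id'
= ok
>>> inscribe p='/jutru/steni_id/dracra' c='stogrump'
= created
>>> strike p='/jutru/steni_id'
= ToolError: not empty
>>> inscribe p='/jutru/ziku' c='pratil'
= created
>>> express v='85' u_from='kg' u_to='oz'
= 136000000000/45359237
>>> strike p='/jutru/steni_id/dracra'
= ok
>>> express v='-93/10' u_from='KiB' u_to='MiB'
= -93/10240

Answer: {jutru/, jutru/steni_id/, jutru/stez=baro, jutru/ziku=pratil}


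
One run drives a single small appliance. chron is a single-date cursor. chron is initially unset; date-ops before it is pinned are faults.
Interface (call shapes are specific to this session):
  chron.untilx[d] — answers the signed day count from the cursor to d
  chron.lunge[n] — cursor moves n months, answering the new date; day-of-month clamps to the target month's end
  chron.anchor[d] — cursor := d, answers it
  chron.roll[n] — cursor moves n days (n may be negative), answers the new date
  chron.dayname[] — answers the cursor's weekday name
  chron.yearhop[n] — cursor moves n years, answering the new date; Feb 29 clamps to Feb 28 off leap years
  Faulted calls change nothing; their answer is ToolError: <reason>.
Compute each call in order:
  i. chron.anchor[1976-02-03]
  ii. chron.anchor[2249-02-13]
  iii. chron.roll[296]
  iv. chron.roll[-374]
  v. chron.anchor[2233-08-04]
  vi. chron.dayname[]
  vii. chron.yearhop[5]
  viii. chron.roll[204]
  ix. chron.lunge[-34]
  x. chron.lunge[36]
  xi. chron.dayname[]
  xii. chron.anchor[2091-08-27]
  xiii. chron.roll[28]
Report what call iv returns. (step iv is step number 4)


Next I call anchor with d→1976-02-03, yielding 1976-02-03.
I try anchor with d→2249-02-13, and get 2249-02-13.
I invoke roll with n→296, → 2249-12-06.
Next I call roll with n→-374, → 2248-11-27.
I use anchor with d→2233-08-04, → 2233-08-04.
Now I run dayname, which returns Sunday.
Using yearhop with n→5, giving 2238-08-04.
I run roll with n→204, giving 2239-02-24.
Invoking lunge with n→-34, and observe 2236-04-24.
Using lunge with n→36, and get 2239-04-24.
I use dayname(), giving Wednesday.
I call anchor with d→2091-08-27, → 2091-08-27.
Using roll with n→28, and see 2091-09-24.

Answer: 2248-11-27


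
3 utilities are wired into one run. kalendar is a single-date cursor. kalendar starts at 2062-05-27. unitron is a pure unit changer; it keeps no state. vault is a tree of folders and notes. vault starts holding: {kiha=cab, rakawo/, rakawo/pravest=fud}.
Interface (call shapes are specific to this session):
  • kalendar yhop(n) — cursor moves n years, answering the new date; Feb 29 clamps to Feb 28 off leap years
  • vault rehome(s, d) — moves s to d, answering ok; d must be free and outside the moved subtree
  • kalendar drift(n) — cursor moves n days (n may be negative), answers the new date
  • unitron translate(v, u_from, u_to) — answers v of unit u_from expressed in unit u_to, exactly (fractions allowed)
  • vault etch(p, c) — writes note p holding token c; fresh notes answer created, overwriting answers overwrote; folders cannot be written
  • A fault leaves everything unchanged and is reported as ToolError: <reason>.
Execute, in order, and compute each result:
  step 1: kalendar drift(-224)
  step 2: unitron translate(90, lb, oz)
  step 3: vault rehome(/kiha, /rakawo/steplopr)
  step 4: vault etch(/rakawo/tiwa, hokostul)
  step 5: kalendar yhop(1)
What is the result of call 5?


Answer: 2062-10-15

Derivation:
CALL kalendar drift[n: -224]
RET  2061-10-15
CALL unitron translate[v: 90; u_from: lb; u_to: oz]
RET  1440
CALL vault rehome[s: /kiha; d: /rakawo/steplopr]
RET  ok
CALL vault etch[p: /rakawo/tiwa; c: hokostul]
RET  created
CALL kalendar yhop[n: 1]
RET  2062-10-15


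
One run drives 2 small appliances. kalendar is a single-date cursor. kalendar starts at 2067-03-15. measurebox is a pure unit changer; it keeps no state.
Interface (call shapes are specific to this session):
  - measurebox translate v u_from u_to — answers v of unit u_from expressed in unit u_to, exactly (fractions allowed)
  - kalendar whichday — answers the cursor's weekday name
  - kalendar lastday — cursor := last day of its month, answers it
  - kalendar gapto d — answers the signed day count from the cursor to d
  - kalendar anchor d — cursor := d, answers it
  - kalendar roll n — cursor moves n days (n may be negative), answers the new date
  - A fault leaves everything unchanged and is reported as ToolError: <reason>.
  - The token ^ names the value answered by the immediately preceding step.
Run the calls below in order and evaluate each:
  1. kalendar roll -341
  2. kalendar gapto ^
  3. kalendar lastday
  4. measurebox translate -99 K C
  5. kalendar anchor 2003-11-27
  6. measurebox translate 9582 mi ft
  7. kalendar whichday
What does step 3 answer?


Answer: 2066-04-30

Derivation:
Then kalendar roll on n→-341, giving 2066-04-08.
I run kalendar gapto on d→^, which returns 0.
I invoke kalendar lastday(), giving 2066-04-30.
I use measurebox translate on v→-99, u_from→K, u_to→C, and get -7443/20.
I use kalendar anchor on d→2003-11-27, which returns 2003-11-27.
I run measurebox translate on v→9582, u_from→mi, u_to→ft, giving 50592960.
Now I run kalendar whichday, → Thursday.


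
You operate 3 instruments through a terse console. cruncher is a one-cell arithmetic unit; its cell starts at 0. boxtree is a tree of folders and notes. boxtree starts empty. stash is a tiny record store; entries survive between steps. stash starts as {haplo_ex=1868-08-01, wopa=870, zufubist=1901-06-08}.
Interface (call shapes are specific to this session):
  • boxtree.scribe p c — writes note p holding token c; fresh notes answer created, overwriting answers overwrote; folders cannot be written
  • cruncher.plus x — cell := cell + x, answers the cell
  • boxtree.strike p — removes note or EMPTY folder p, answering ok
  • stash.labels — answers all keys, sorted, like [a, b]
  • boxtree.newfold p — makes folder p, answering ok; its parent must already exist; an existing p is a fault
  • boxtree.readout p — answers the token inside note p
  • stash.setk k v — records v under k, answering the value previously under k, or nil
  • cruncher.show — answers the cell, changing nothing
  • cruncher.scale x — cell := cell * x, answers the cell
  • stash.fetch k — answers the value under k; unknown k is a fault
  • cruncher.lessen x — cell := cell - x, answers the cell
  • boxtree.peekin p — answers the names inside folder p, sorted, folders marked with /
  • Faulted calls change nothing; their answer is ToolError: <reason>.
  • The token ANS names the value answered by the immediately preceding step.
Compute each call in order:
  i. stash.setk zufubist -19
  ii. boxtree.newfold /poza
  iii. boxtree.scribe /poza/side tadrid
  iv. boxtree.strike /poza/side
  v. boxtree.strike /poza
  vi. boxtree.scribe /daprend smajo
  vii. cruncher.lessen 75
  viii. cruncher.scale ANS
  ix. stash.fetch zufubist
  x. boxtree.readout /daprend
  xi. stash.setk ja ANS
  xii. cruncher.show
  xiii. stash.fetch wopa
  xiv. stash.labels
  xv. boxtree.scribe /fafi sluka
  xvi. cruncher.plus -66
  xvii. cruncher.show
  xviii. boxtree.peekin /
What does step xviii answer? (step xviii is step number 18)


;; stash.setk(k=zufubist, v=-19) => 1901-06-08
;; boxtree.newfold(p=/poza) => ok
;; boxtree.scribe(p=/poza/side, c=tadrid) => created
;; boxtree.strike(p=/poza/side) => ok
;; boxtree.strike(p=/poza) => ok
;; boxtree.scribe(p=/daprend, c=smajo) => created
;; cruncher.lessen(x=75) => -75
;; cruncher.scale(x=ANS) => 5625
;; stash.fetch(k=zufubist) => -19
;; boxtree.readout(p=/daprend) => smajo
;; stash.setk(k=ja, v=ANS) => nil
;; cruncher.show() => 5625
;; stash.fetch(k=wopa) => 870
;; stash.labels() => [haplo_ex, ja, wopa, zufubist]
;; boxtree.scribe(p=/fafi, c=sluka) => created
;; cruncher.plus(x=-66) => 5559
;; cruncher.show() => 5559
;; boxtree.peekin(p=/) => [daprend, fafi]

Answer: [daprend, fafi]


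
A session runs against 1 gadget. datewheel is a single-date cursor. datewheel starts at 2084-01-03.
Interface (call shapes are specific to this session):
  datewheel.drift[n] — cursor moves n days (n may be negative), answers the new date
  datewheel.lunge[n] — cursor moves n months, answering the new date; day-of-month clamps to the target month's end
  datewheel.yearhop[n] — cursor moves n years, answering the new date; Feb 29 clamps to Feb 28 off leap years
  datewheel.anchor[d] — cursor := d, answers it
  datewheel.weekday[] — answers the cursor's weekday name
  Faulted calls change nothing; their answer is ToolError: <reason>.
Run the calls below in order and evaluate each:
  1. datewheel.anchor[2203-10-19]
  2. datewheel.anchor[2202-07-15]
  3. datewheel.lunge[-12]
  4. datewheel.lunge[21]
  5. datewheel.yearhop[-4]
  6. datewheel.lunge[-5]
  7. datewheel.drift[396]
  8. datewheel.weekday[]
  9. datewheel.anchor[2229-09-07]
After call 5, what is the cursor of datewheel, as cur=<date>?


Answer: cur=2199-04-15

Derivation:
CALL anchor[d→2203-10-19]
RET  2203-10-19
CALL anchor[d→2202-07-15]
RET  2202-07-15
CALL lunge[n→-12]
RET  2201-07-15
CALL lunge[n→21]
RET  2203-04-15
CALL yearhop[n→-4]
RET  2199-04-15
CALL lunge[n→-5]
RET  2198-11-15
CALL drift[n→396]
RET  2199-12-16
CALL weekday[]
RET  Monday
CALL anchor[d→2229-09-07]
RET  2229-09-07


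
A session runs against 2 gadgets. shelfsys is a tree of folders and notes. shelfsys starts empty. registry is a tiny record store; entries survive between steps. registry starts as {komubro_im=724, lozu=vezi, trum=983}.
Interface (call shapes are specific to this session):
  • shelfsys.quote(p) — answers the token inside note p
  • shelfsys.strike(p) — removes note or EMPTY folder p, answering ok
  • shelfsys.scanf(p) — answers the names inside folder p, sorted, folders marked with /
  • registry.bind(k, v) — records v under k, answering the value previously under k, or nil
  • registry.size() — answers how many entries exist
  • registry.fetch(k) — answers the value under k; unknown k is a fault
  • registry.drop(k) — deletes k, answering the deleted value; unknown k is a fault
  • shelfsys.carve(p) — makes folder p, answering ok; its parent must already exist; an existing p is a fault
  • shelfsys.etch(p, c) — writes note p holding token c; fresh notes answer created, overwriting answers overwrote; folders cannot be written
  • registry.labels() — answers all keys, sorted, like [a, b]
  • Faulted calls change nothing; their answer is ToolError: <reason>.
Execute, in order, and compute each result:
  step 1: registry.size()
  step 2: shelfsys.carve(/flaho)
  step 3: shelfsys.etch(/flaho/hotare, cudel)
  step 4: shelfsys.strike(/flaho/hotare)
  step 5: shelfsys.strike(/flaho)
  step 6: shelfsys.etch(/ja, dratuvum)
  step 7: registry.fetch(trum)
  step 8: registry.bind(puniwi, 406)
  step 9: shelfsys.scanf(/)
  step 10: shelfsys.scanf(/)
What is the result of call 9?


→ registry.size()
← 3
→ shelfsys.carve(p: /flaho)
← ok
→ shelfsys.etch(p: /flaho/hotare, c: cudel)
← created
→ shelfsys.strike(p: /flaho/hotare)
← ok
→ shelfsys.strike(p: /flaho)
← ok
→ shelfsys.etch(p: /ja, c: dratuvum)
← created
→ registry.fetch(k: trum)
← 983
→ registry.bind(k: puniwi, v: 406)
← nil
→ shelfsys.scanf(p: /)
← [ja]
→ shelfsys.scanf(p: /)
← [ja]

Answer: [ja]


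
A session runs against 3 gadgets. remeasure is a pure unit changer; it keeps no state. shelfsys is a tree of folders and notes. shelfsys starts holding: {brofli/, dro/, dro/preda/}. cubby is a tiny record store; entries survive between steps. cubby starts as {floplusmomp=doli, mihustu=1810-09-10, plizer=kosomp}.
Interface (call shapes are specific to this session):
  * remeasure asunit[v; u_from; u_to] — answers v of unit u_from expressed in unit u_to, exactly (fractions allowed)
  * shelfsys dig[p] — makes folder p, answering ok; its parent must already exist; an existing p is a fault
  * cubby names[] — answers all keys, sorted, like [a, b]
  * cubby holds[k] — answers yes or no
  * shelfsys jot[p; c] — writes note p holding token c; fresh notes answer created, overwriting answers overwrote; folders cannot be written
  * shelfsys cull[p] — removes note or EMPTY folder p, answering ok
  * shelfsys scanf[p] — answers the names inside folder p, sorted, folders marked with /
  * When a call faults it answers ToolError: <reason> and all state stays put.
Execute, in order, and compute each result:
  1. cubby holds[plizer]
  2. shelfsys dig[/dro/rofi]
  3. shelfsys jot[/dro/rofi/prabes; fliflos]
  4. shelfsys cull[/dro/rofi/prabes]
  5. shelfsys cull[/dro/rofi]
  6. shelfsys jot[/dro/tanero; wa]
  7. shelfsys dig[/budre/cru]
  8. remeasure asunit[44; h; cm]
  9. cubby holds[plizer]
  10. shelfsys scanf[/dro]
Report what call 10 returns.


Next I call cubby holds using plizer, and get yes.
Using shelfsys dig using /dro/rofi, and get ok.
I try shelfsys jot using /dro/rofi/prabes, fliflos, → created.
Now I run shelfsys cull using /dro/rofi/prabes, which returns ok.
I run shelfsys cull using /dro/rofi, — result: ok.
I try shelfsys jot using /dro/tanero, wa, — result: created.
Then shelfsys dig using /budre/cru, yielding ToolError: no parent.
I invoke remeasure asunit using 44, h, cm, → ToolError: incompatible units.
I call cubby holds using plizer: yes.
Next I call shelfsys scanf using /dro, → [preda/, tanero].

Answer: [preda/, tanero]


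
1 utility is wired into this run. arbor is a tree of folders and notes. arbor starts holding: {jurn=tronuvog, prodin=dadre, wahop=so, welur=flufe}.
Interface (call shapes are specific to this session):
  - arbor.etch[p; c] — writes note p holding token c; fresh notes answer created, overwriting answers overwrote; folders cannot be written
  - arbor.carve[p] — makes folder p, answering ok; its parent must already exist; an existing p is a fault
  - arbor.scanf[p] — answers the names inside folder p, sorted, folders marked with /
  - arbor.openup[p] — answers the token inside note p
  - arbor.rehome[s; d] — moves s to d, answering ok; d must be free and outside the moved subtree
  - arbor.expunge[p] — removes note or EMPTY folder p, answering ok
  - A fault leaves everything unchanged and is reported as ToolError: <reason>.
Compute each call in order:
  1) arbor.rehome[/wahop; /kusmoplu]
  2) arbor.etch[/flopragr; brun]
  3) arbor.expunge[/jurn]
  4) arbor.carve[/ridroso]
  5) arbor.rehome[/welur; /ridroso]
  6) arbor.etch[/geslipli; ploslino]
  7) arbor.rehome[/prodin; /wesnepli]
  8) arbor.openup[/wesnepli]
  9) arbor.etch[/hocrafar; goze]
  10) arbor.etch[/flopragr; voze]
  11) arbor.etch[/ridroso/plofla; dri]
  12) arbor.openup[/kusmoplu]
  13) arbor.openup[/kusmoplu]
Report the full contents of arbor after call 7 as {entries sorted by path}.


Now I run rehome passing s: /wahop, d: /kusmoplu, giving ok.
Invoking etch passing p: /flopragr, c: brun, — result: created.
Next I call expunge passing p: /jurn, which returns ok.
Now I run carve passing p: /ridroso, → ok.
I use rehome passing s: /welur, d: /ridroso, and see ToolError: exists.
Then etch passing p: /geslipli, c: ploslino, and see created.
Invoking rehome passing s: /prodin, d: /wesnepli, → ok.
Using openup passing p: /wesnepli, and get dadre.
I invoke etch passing p: /hocrafar, c: goze: created.
Next I call etch passing p: /flopragr, c: voze: overwrote.
Calling etch passing p: /ridroso/plofla, c: dri, → created.
I run openup passing p: /kusmoplu, yielding so.
I run openup passing p: /kusmoplu, and observe so.

Answer: {flopragr=brun, geslipli=ploslino, kusmoplu=so, ridroso/, welur=flufe, wesnepli=dadre}


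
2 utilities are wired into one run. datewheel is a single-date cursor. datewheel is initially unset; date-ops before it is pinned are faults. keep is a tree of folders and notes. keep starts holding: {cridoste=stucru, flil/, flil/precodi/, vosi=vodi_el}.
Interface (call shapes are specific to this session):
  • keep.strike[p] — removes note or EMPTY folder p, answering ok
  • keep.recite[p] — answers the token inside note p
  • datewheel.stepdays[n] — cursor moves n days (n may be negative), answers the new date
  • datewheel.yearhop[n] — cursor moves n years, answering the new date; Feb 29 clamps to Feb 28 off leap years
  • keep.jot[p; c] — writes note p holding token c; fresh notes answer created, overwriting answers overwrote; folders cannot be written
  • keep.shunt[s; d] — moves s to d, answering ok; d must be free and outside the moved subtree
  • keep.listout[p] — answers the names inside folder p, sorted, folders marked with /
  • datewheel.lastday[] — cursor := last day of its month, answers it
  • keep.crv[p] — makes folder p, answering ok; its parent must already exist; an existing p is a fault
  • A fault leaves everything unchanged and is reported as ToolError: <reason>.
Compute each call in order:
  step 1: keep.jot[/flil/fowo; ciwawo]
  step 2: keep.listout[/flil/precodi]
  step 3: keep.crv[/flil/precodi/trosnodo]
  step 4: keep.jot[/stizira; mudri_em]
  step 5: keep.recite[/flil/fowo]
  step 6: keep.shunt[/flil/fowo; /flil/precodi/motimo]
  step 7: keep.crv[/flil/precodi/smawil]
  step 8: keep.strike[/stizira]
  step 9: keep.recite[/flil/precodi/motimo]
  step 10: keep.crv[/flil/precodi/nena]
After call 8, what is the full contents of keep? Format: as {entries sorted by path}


> keep.jot p=/flil/fowo c=ciwawo
:: created
> keep.listout p=/flil/precodi
:: []
> keep.crv p=/flil/precodi/trosnodo
:: ok
> keep.jot p=/stizira c=mudri_em
:: created
> keep.recite p=/flil/fowo
:: ciwawo
> keep.shunt s=/flil/fowo d=/flil/precodi/motimo
:: ok
> keep.crv p=/flil/precodi/smawil
:: ok
> keep.strike p=/stizira
:: ok
> keep.recite p=/flil/precodi/motimo
:: ciwawo
> keep.crv p=/flil/precodi/nena
:: ok

Answer: {cridoste=stucru, flil/, flil/precodi/, flil/precodi/motimo=ciwawo, flil/precodi/smawil/, flil/precodi/trosnodo/, vosi=vodi_el}


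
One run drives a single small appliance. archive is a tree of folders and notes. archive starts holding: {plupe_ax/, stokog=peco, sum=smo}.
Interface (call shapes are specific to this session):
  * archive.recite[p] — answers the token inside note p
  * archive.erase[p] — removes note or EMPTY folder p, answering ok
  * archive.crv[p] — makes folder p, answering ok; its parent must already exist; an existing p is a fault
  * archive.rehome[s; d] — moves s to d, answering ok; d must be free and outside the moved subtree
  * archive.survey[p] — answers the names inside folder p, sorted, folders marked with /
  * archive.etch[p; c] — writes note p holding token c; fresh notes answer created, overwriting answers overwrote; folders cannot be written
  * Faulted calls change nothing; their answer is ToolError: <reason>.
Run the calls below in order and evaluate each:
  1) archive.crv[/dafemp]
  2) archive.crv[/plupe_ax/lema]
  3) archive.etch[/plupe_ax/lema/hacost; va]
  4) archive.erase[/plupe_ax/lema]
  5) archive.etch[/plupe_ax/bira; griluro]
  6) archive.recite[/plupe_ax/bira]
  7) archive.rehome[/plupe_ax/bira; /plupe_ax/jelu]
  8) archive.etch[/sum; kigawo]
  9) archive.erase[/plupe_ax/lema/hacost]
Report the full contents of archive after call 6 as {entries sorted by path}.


Answer: {dafemp/, plupe_ax/, plupe_ax/bira=griluro, plupe_ax/lema/, plupe_ax/lema/hacost=va, stokog=peco, sum=smo}

Derivation:
% crv /dafemp
:: ok
% crv /plupe_ax/lema
:: ok
% etch /plupe_ax/lema/hacost va
:: created
% erase /plupe_ax/lema
:: ToolError: not empty
% etch /plupe_ax/bira griluro
:: created
% recite /plupe_ax/bira
:: griluro
% rehome /plupe_ax/bira /plupe_ax/jelu
:: ok
% etch /sum kigawo
:: overwrote
% erase /plupe_ax/lema/hacost
:: ok


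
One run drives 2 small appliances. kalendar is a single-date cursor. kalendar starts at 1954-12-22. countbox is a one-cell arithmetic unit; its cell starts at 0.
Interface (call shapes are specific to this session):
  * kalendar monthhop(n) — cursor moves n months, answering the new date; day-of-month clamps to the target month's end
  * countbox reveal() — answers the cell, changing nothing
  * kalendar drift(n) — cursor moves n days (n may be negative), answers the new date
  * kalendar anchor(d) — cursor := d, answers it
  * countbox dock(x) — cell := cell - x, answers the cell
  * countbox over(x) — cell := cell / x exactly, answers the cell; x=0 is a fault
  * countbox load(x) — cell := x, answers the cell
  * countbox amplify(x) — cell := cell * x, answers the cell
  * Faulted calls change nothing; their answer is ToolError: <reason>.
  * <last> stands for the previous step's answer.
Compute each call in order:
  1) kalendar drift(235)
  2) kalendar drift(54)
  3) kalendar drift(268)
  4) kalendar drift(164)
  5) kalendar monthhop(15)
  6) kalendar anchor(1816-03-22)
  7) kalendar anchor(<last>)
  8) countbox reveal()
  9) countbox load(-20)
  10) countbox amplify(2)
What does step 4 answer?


Answer: 1956-12-12

Derivation:
% kalendar drift(n→235) == 1955-08-14
% kalendar drift(n→54) == 1955-10-07
% kalendar drift(n→268) == 1956-07-01
% kalendar drift(n→164) == 1956-12-12
% kalendar monthhop(n→15) == 1958-03-12
% kalendar anchor(d→1816-03-22) == 1816-03-22
% kalendar anchor(d→<last>) == 1816-03-22
% countbox reveal() == 0
% countbox load(x→-20) == -20
% countbox amplify(x→2) == -40


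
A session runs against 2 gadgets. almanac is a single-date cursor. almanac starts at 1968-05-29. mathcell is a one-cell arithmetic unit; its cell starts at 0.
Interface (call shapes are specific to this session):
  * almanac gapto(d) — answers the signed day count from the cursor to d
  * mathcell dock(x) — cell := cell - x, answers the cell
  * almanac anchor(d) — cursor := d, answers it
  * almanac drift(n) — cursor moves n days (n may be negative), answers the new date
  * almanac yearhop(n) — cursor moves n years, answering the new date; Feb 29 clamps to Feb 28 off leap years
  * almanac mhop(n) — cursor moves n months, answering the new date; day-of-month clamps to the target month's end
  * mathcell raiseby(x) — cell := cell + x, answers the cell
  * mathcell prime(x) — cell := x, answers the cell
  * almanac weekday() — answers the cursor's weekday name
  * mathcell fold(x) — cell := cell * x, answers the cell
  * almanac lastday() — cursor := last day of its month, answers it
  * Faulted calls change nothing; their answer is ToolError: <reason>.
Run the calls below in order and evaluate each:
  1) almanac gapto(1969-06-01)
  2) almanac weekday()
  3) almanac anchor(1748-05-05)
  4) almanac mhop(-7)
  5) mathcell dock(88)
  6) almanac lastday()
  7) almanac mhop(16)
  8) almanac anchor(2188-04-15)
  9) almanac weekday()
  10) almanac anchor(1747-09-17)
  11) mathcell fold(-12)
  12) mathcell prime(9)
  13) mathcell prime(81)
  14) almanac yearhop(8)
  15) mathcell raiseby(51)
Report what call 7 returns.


# 1. almanac gapto(d→1969-06-01) -> 368
# 2. almanac weekday() -> Wednesday
# 3. almanac anchor(d→1748-05-05) -> 1748-05-05
# 4. almanac mhop(n→-7) -> 1747-10-05
# 5. mathcell dock(x→88) -> -88
# 6. almanac lastday() -> 1747-10-31
# 7. almanac mhop(n→16) -> 1749-02-28
# 8. almanac anchor(d→2188-04-15) -> 2188-04-15
# 9. almanac weekday() -> Tuesday
# 10. almanac anchor(d→1747-09-17) -> 1747-09-17
# 11. mathcell fold(x→-12) -> 1056
# 12. mathcell prime(x→9) -> 9
# 13. mathcell prime(x→81) -> 81
# 14. almanac yearhop(n→8) -> 1755-09-17
# 15. mathcell raiseby(x→51) -> 132

Answer: 1749-02-28


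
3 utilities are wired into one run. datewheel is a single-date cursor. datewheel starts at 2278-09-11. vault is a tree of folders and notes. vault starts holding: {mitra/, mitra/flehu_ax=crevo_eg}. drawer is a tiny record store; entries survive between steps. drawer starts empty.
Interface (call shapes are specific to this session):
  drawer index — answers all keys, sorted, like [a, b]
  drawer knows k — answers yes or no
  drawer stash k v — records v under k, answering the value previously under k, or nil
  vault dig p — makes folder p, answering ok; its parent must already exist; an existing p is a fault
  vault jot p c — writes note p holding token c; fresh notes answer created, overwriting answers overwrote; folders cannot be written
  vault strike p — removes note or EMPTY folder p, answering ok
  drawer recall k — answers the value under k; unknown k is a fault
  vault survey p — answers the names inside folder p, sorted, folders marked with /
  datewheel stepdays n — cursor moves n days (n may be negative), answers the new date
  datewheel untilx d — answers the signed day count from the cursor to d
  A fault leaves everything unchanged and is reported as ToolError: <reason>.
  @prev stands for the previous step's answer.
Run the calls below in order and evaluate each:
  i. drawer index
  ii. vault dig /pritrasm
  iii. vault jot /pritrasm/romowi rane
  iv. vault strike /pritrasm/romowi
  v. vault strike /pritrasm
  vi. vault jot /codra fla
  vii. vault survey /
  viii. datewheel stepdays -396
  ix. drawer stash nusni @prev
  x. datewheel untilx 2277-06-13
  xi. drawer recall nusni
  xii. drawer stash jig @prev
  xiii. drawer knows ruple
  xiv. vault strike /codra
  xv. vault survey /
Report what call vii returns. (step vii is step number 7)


I invoke drawer index(), which returns [].
Next I call vault dig(p=/pritrasm), → ok.
Calling vault jot(p=/pritrasm/romowi, c=rane), and get created.
Invoking vault strike(p=/pritrasm/romowi), and see ok.
I use vault strike(p=/pritrasm), and see ok.
Then vault jot(p=/codra, c=fla): created.
I use vault survey(p=/), — result: [codra, mitra/].
Then datewheel stepdays(n=-396), and get 2277-08-11.
I run drawer stash(k=nusni, v=@prev), which returns nil.
I invoke datewheel untilx(d=2277-06-13), and observe -59.
I try drawer recall(k=nusni), yielding 2277-08-11.
I run drawer stash(k=jig, v=@prev), → nil.
I run drawer knows(k=ruple), and see no.
Then vault strike(p=/codra), and observe ok.
I invoke vault survey(p=/), yielding [mitra/].

Answer: [codra, mitra/]


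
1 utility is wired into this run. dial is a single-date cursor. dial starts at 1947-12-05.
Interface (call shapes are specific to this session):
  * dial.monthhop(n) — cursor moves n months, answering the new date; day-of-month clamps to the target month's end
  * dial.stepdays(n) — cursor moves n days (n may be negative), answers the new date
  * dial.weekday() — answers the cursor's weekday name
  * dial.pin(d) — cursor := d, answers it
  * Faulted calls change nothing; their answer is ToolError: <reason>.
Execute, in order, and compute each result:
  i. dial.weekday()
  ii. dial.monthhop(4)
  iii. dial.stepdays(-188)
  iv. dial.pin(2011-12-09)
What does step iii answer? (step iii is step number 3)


Answer: 1947-09-30

Derivation:
==> weekday()
<== Friday
==> monthhop(n='4')
<== 1948-04-05
==> stepdays(n='-188')
<== 1947-09-30
==> pin(d='2011-12-09')
<== 2011-12-09


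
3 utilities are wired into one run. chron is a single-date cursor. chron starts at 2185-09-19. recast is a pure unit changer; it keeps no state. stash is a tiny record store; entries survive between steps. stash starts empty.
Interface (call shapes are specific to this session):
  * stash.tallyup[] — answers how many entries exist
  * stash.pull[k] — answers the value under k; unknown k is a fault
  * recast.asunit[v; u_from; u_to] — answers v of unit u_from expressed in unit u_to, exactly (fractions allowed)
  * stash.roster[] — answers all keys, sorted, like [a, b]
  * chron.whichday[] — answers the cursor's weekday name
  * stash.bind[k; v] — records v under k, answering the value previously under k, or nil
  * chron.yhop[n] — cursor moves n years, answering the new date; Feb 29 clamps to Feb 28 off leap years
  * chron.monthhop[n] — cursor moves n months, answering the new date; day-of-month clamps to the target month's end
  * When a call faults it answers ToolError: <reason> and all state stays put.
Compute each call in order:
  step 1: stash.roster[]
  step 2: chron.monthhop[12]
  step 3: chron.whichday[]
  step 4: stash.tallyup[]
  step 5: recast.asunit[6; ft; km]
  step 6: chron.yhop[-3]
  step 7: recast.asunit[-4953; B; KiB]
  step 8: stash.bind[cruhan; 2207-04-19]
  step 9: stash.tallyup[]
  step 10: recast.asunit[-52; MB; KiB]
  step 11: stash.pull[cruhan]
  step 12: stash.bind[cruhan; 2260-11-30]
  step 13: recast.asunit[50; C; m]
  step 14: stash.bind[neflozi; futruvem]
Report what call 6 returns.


Calling stash.roster, and see [].
Calling chron.monthhop using n='12': 2186-09-19.
I call chron.whichday(), giving Tuesday.
I run stash.tallyup, and observe 0.
Using recast.asunit using v='6', u_from='ft', u_to='km', and observe 1143/625000.
I use chron.yhop using n='-3', — result: 2183-09-19.
I run recast.asunit using v='-4953', u_from='B', u_to='KiB', — result: -4953/1024.
Now I run stash.bind using k='cruhan', v='2207-04-19', which returns nil.
I invoke stash.tallyup, — result: 1.
Then recast.asunit using v='-52', u_from='MB', u_to='KiB', and observe -203125/4.
Using stash.pull using k='cruhan': 2207-04-19.
Invoking stash.bind using k='cruhan', v='2260-11-30', and see 2207-04-19.
Calling recast.asunit using v='50', u_from='C', u_to='m', and see ToolError: incompatible units.
I run stash.bind using k='neflozi', v='futruvem', and see nil.

Answer: 2183-09-19


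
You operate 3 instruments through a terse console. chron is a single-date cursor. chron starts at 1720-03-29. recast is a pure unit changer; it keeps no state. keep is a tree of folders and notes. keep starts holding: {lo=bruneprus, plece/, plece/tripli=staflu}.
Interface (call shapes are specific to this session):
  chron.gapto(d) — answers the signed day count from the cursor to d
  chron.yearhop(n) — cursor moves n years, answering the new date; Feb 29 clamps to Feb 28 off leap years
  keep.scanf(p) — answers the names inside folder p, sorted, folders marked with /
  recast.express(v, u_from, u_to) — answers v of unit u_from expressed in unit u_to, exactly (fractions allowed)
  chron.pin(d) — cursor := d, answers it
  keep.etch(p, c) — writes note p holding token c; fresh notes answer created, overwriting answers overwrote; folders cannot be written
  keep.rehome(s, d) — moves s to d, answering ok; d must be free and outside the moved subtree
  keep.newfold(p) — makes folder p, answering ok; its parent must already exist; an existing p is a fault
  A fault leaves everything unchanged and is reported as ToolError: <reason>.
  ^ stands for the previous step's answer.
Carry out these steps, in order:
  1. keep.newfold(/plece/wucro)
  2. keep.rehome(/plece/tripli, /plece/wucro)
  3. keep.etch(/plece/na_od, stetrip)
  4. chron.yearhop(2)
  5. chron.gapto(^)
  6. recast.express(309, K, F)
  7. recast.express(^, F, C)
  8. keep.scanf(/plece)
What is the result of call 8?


// keep.newfold(p=/plece/wucro) -> ok
// keep.rehome(s=/plece/tripli, d=/plece/wucro) -> ToolError: exists
// keep.etch(p=/plece/na_od, c=stetrip) -> created
// chron.yearhop(n=2) -> 1722-03-29
// chron.gapto(d=^) -> 0
// recast.express(v=309, u_from=K, u_to=F) -> 9653/100
// recast.express(v=^, u_from=F, u_to=C) -> 717/20
// keep.scanf(p=/plece) -> [na_od, tripli, wucro/]

Answer: [na_od, tripli, wucro/]


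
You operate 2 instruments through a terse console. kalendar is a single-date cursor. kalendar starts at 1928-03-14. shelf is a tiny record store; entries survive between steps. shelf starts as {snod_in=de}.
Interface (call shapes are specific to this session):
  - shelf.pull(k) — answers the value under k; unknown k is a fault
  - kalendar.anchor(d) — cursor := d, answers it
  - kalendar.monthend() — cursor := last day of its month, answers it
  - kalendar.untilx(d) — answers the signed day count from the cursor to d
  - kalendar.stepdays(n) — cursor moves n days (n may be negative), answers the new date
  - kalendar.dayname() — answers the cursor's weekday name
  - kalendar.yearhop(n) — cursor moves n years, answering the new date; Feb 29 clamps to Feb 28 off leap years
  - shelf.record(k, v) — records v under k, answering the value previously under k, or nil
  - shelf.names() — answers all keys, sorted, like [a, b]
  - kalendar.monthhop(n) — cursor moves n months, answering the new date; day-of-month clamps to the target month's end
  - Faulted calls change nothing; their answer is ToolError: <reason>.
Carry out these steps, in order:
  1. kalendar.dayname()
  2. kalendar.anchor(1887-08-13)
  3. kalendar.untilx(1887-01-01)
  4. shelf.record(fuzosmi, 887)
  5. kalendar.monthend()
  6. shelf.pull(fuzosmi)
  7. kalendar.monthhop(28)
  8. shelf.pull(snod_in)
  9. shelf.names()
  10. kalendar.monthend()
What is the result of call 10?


·→ dayname()
·← Wednesday
·→ anchor(1887-08-13)
·← 1887-08-13
·→ untilx(1887-01-01)
·← -224
·→ record(fuzosmi, 887)
·← nil
·→ monthend()
·← 1887-08-31
·→ pull(fuzosmi)
·← 887
·→ monthhop(28)
·← 1889-12-31
·→ pull(snod_in)
·← de
·→ names()
·← [fuzosmi, snod_in]
·→ monthend()
·← 1889-12-31

Answer: 1889-12-31
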